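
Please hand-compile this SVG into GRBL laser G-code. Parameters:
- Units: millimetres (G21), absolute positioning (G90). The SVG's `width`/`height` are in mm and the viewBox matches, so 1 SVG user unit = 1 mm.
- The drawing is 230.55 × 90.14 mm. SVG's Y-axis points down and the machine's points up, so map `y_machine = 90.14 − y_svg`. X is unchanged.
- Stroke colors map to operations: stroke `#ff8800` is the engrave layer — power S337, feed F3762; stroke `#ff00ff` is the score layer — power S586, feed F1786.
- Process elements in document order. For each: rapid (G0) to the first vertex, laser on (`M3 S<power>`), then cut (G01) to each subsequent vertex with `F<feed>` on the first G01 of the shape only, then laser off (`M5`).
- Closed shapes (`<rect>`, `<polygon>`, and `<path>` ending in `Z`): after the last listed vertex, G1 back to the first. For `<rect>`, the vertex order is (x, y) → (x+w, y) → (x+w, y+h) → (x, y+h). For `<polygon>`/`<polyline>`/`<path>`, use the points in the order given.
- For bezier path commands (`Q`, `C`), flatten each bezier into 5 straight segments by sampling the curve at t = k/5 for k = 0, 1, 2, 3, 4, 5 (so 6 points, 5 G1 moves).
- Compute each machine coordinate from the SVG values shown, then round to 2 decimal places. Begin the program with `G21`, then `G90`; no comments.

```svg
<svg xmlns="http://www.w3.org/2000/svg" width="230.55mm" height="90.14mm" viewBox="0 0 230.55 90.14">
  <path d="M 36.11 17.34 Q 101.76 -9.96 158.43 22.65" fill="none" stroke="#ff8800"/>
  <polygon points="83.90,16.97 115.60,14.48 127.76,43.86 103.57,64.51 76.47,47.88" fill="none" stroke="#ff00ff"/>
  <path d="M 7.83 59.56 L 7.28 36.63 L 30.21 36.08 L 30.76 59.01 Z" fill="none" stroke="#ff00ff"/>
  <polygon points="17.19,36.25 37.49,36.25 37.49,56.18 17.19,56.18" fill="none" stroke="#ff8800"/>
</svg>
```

1 u = 1 mm; y_m = 90.14 − y.

[1] `<path>` quadratic bezier, #ff8800→engrave S337 F3762: (36.11,72.80) → (62.01,81.32) → (87.19,85.05) → (111.66,83.99) → (135.40,78.14) → (158.43,67.49)

[2] `<polygon>` regular polygon, #ff00ff→score S586 F1786: (83.90,73.17) → (115.60,75.66) → (127.76,46.28) → (103.57,25.63) → (76.47,42.26) → (83.90,73.17) (closed)

[3] `<path>` regular polygon, #ff00ff→score S586 F1786: (7.83,30.58) → (7.28,53.51) → (30.21,54.06) → (30.76,31.13) → (7.83,30.58) (closed)

[4] `<polygon>` rectangle, #ff8800→engrave S337 F3762: (17.19,53.89) → (37.49,53.89) → (37.49,33.96) → (17.19,33.96) → (17.19,53.89) (closed)

G21
G90
G0 X36.11 Y72.80
M3 S337
G01 X62.01 Y81.32 F3762
G01 X87.19 Y85.05
G01 X111.66 Y83.99
G01 X135.40 Y78.14
G01 X158.43 Y67.49
M5
G0 X83.90 Y73.17
M3 S586
G01 X115.60 Y75.66 F1786
G01 X127.76 Y46.28
G01 X103.57 Y25.63
G01 X76.47 Y42.26
G01 X83.90 Y73.17
M5
G0 X7.83 Y30.58
M3 S586
G01 X7.28 Y53.51 F1786
G01 X30.21 Y54.06
G01 X30.76 Y31.13
G01 X7.83 Y30.58
M5
G0 X17.19 Y53.89
M3 S337
G01 X37.49 Y53.89 F3762
G01 X37.49 Y33.96
G01 X17.19 Y33.96
G01 X17.19 Y53.89
M5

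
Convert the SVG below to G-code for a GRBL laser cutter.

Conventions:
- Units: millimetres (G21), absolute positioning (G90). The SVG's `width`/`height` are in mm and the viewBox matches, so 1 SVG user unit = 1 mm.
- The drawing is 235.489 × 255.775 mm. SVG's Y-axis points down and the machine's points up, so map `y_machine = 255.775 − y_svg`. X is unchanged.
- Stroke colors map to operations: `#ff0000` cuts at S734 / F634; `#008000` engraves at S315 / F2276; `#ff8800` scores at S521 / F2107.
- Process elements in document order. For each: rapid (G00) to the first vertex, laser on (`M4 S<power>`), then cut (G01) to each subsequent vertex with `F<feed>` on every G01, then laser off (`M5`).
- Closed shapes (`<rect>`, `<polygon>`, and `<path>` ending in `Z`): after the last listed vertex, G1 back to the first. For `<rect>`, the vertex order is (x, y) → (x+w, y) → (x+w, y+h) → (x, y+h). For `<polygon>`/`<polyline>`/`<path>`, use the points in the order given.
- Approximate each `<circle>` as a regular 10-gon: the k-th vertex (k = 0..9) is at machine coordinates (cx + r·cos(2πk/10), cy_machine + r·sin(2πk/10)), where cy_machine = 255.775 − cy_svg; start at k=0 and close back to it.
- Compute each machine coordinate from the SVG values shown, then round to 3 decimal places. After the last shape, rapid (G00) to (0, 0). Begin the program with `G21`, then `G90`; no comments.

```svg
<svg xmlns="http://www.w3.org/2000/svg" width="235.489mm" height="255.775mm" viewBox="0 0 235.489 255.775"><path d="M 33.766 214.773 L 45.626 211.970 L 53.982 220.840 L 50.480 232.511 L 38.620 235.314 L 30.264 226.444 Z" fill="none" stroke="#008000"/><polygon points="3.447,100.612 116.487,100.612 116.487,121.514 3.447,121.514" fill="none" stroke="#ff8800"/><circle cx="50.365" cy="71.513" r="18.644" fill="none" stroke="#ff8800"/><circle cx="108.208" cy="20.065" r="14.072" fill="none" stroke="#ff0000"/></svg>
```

Since the viewBox matches the mm dimensions, user units are millimetres directly. The only transform is the Y-flip y_m = 255.775 − y_svg.

Shape 1 is a regular polygon drawn with `<path>`. Its stroke #008000 means engrave at S315, F2276. After flipping Y the toolpath is (33.766,41.002) → (45.626,43.805) → (53.982,34.935) → (50.480,23.264) → (38.620,20.461) → (30.264,29.331) → (33.766,41.002), returning to the start.

Shape 2 is a rectangle drawn with `<polygon>`. Its stroke #ff8800 means score at S521, F2107. After flipping Y the toolpath is (3.447,155.163) → (116.487,155.163) → (116.487,134.261) → (3.447,134.261) → (3.447,155.163), returning to the start.

Shape 3 is a circle drawn with `<circle>`. Its stroke #ff8800 means score at S521, F2107. After flipping Y the toolpath is (69.009,184.262) → (65.448,195.221) → (56.126,201.993) → (44.604,201.993) → (35.282,195.221) → (31.721,184.262) → (35.282,173.303) → (44.604,166.531) → (56.126,166.531) → (65.448,173.303) → (69.009,184.262), returning to the start.

Shape 4 is a circle drawn with `<circle>`. Its stroke #ff0000 means cut at S734, F634. After flipping Y the toolpath is (122.280,235.710) → (119.592,243.981) → (112.556,249.093) → (103.860,249.093) → (96.824,243.981) → (94.136,235.710) → (96.824,227.439) → (103.860,222.327) → (112.556,222.327) → (119.592,227.439) → (122.280,235.710), returning to the start.

G21
G90
G00 X33.766 Y41.002
M4 S315
G01 X45.626 Y43.805 F2276
G01 X53.982 Y34.935 F2276
G01 X50.480 Y23.264 F2276
G01 X38.620 Y20.461 F2276
G01 X30.264 Y29.331 F2276
G01 X33.766 Y41.002 F2276
M5
G00 X3.447 Y155.163
M4 S521
G01 X116.487 Y155.163 F2107
G01 X116.487 Y134.261 F2107
G01 X3.447 Y134.261 F2107
G01 X3.447 Y155.163 F2107
M5
G00 X69.009 Y184.262
M4 S521
G01 X65.448 Y195.221 F2107
G01 X56.126 Y201.993 F2107
G01 X44.604 Y201.993 F2107
G01 X35.282 Y195.221 F2107
G01 X31.721 Y184.262 F2107
G01 X35.282 Y173.303 F2107
G01 X44.604 Y166.531 F2107
G01 X56.126 Y166.531 F2107
G01 X65.448 Y173.303 F2107
G01 X69.009 Y184.262 F2107
M5
G00 X122.280 Y235.710
M4 S734
G01 X119.592 Y243.981 F634
G01 X112.556 Y249.093 F634
G01 X103.860 Y249.093 F634
G01 X96.824 Y243.981 F634
G01 X94.136 Y235.710 F634
G01 X96.824 Y227.439 F634
G01 X103.860 Y222.327 F634
G01 X112.556 Y222.327 F634
G01 X119.592 Y227.439 F634
G01 X122.280 Y235.710 F634
M5
G00 X0.000 Y0.000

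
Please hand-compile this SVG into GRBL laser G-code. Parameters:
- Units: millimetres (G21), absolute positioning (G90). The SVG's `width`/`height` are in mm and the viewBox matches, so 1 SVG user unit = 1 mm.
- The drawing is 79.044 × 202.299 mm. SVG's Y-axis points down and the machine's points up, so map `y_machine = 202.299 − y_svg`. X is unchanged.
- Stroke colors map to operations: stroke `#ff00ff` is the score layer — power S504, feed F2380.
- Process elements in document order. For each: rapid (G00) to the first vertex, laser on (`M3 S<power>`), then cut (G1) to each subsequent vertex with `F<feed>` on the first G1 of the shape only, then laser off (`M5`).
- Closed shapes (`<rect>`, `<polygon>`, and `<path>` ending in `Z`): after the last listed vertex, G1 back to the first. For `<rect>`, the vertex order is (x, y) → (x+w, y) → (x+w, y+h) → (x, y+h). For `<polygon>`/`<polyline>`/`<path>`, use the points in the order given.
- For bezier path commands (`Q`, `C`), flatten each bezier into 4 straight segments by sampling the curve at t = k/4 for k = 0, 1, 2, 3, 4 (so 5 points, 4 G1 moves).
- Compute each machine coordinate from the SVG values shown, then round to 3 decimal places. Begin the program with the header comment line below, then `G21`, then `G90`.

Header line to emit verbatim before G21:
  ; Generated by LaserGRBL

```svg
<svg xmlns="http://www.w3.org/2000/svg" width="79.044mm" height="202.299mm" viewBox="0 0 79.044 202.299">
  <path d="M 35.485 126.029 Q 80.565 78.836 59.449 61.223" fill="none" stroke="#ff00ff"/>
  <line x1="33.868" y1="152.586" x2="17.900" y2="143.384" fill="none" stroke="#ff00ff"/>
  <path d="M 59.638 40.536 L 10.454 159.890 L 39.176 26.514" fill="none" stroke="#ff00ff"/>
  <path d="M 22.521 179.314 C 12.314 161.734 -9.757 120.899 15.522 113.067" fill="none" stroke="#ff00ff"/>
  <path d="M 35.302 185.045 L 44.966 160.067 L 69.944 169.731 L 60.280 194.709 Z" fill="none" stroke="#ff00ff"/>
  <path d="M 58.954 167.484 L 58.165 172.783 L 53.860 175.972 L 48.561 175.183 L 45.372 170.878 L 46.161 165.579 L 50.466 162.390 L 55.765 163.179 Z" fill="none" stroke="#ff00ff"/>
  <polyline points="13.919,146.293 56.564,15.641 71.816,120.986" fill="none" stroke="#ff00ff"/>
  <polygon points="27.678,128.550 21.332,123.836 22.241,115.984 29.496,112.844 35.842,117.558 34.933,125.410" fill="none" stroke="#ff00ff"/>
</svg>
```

Since the viewBox matches the mm dimensions, user units are millimetres directly. The only transform is the Y-flip y_m = 202.299 − y_svg.

Shape 1 is a quadratic bezier drawn with `<path>`. Its stroke #ff00ff means score at S504, F2380. After flipping Y the toolpath is (35.485,76.270) → (53.888,98.018) → (64.016,116.068) → (65.870,130.421) → (59.449,141.076).

Shape 2 is a line segment drawn with `<line>`. Its stroke #ff00ff means score at S504, F2380. After flipping Y the toolpath is (33.868,49.713) → (17.900,58.915).

Shape 3 is a open polyline drawn with `<path>`. Its stroke #ff00ff means score at S504, F2380. After flipping Y the toolpath is (59.638,161.763) → (10.454,42.409) → (39.176,175.785).

Shape 4 is a cubic bezier drawn with `<path>`. Its stroke #ff00ff means score at S504, F2380. After flipping Y the toolpath is (22.521,22.985) → (13.566,39.651) → (5.714,59.764) → (4.516,78.049) → (15.522,89.232).

Shape 5 is a regular polygon drawn with `<path>`. Its stroke #ff00ff means score at S504, F2380. After flipping Y the toolpath is (35.302,17.254) → (44.966,42.232) → (69.944,32.568) → (60.280,7.590) → (35.302,17.254), returning to the start.

Shape 6 is a regular polygon drawn with `<path>`. Its stroke #ff00ff means score at S504, F2380. After flipping Y the toolpath is (58.954,34.815) → (58.165,29.516) → (53.860,26.327) → (48.561,27.116) → (45.372,31.421) → (46.161,36.720) → (50.466,39.909) → (55.765,39.120) → (58.954,34.815), returning to the start.

Shape 7 is a open polyline drawn with `<polyline>`. Its stroke #ff00ff means score at S504, F2380. After flipping Y the toolpath is (13.919,56.006) → (56.564,186.658) → (71.816,81.313).

Shape 8 is a regular polygon drawn with `<polygon>`. Its stroke #ff00ff means score at S504, F2380. After flipping Y the toolpath is (27.678,73.749) → (21.332,78.463) → (22.241,86.315) → (29.496,89.455) → (35.842,84.741) → (34.933,76.889) → (27.678,73.749), returning to the start.

; Generated by LaserGRBL
G21
G90
G00 X35.485 Y76.270
M3 S504
G1 X53.888 Y98.018 F2380
G1 X64.016 Y116.068
G1 X65.870 Y130.421
G1 X59.449 Y141.076
M5
G00 X33.868 Y49.713
M3 S504
G1 X17.900 Y58.915 F2380
M5
G00 X59.638 Y161.763
M3 S504
G1 X10.454 Y42.409 F2380
G1 X39.176 Y175.785
M5
G00 X22.521 Y22.985
M3 S504
G1 X13.566 Y39.651 F2380
G1 X5.714 Y59.764
G1 X4.516 Y78.049
G1 X15.522 Y89.232
M5
G00 X35.302 Y17.254
M3 S504
G1 X44.966 Y42.232 F2380
G1 X69.944 Y32.568
G1 X60.280 Y7.590
G1 X35.302 Y17.254
M5
G00 X58.954 Y34.815
M3 S504
G1 X58.165 Y29.516 F2380
G1 X53.860 Y26.327
G1 X48.561 Y27.116
G1 X45.372 Y31.421
G1 X46.161 Y36.720
G1 X50.466 Y39.909
G1 X55.765 Y39.120
G1 X58.954 Y34.815
M5
G00 X13.919 Y56.006
M3 S504
G1 X56.564 Y186.658 F2380
G1 X71.816 Y81.313
M5
G00 X27.678 Y73.749
M3 S504
G1 X21.332 Y78.463 F2380
G1 X22.241 Y86.315
G1 X29.496 Y89.455
G1 X35.842 Y84.741
G1 X34.933 Y76.889
G1 X27.678 Y73.749
M5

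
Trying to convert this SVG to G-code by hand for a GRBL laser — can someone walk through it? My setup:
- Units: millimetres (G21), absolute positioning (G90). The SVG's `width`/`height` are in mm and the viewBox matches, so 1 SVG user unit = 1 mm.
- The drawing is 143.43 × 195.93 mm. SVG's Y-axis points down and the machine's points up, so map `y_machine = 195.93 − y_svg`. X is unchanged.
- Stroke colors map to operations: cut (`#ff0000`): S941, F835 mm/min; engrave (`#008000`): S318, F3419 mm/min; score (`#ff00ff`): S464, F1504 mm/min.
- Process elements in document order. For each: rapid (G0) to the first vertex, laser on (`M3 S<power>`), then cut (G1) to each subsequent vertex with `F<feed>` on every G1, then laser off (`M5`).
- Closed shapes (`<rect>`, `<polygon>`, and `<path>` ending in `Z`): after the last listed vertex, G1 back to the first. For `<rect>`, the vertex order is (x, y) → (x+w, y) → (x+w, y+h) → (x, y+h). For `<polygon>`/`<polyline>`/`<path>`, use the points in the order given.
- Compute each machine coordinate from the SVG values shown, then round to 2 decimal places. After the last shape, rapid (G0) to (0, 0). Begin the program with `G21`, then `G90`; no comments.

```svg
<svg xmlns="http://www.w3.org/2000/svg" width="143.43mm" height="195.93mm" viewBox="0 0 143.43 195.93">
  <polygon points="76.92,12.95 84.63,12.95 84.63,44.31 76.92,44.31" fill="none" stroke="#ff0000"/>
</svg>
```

Since the viewBox matches the mm dimensions, user units are millimetres directly. The only transform is the Y-flip y_m = 195.93 − y_svg.

Shape 1 is a rectangle drawn with `<polygon>`. Its stroke #ff0000 means cut at S941, F835. After flipping Y the toolpath is (76.92,182.98) → (84.63,182.98) → (84.63,151.62) → (76.92,151.62) → (76.92,182.98), returning to the start.

G21
G90
G0 X76.92 Y182.98
M3 S941
G1 X84.63 Y182.98 F835
G1 X84.63 Y151.62 F835
G1 X76.92 Y151.62 F835
G1 X76.92 Y182.98 F835
M5
G0 X0.00 Y0.00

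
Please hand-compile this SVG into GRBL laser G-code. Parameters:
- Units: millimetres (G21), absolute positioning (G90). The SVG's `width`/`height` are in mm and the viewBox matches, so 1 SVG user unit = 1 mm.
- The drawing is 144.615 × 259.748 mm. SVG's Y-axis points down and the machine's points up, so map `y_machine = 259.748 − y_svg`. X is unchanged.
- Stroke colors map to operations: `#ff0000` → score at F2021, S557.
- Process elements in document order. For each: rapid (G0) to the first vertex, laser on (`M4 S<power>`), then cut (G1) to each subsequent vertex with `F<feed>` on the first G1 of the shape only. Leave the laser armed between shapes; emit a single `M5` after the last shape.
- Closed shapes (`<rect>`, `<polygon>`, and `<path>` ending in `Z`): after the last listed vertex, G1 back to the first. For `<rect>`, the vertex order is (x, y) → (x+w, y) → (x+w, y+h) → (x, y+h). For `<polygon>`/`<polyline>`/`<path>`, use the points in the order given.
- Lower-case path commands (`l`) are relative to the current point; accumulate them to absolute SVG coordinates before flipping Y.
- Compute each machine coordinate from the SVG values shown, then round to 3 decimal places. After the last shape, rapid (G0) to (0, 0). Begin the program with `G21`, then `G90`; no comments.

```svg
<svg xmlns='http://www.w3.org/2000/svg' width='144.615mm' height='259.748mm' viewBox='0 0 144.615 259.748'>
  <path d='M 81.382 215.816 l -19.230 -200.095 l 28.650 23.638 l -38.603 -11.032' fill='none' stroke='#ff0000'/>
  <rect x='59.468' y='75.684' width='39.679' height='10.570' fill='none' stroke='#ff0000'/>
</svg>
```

G21
G90
G0 X81.382 Y43.932
M4 S557
G1 X62.152 Y244.027 F2021
G1 X90.802 Y220.389
G1 X52.199 Y231.421
G0 X59.468 Y184.064
M4 S557
G1 X99.147 Y184.064 F2021
G1 X99.147 Y173.494
G1 X59.468 Y173.494
G1 X59.468 Y184.064
M5
G0 X0.000 Y0.000

Since the viewBox matches the mm dimensions, user units are millimetres directly. The only transform is the Y-flip y_m = 259.748 − y_svg.

Shape 1 is a open polyline drawn with `<path>`. Its stroke #ff0000 means score at S557, F2021. After flipping Y the toolpath is (81.382,43.932) → (62.152,244.027) → (90.802,220.389) → (52.199,231.421).

Shape 2 is a rectangle drawn with `<rect>`. Its stroke #ff0000 means score at S557, F2021. After flipping Y the toolpath is (59.468,184.064) → (99.147,184.064) → (99.147,173.494) → (59.468,173.494) → (59.468,184.064), returning to the start.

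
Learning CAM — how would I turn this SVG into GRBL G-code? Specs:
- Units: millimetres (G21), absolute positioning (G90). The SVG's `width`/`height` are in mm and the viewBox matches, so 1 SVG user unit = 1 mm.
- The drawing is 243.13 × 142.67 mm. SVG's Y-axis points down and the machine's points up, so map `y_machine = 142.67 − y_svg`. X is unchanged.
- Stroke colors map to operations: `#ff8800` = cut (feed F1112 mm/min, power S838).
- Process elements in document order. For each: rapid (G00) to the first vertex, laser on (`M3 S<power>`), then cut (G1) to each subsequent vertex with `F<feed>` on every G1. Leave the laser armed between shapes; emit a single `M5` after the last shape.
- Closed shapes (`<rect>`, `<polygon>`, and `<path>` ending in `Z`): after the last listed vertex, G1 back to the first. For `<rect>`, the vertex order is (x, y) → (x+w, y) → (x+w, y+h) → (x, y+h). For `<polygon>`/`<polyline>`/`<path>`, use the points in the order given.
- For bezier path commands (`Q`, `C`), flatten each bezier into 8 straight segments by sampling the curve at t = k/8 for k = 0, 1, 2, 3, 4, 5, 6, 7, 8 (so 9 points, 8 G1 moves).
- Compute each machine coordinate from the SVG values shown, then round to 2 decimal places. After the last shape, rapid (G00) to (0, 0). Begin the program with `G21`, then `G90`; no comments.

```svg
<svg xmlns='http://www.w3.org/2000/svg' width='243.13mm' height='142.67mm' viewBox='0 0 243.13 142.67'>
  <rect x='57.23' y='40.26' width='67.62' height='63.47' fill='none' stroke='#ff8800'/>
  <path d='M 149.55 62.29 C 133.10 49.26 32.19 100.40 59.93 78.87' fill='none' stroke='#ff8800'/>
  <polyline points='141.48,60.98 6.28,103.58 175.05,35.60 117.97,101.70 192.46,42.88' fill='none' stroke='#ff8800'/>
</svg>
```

viewBox `0 0 243.13 142.67` with mm width/height → 1 unit = 1 mm. Flip: y_m = 142.67 − y_svg.

**Shape 1** — `<rect>` rectangle, stroke `#ff8800` → cut (S838, F1112). Machine vertices: (57.23,102.41) → (124.85,102.41) → (124.85,38.94) → (57.23,38.94) → (57.23,102.41). Closed: final G1 returns to the first vertex.

**Shape 2** — `<path>` cubic bezier, stroke `#ff8800` → cut (S838, F1112). Control points (SVG): P0=(149.55,62.29), P1=(133.10,49.26), P2=(32.19,100.40), P3=(59.93,78.87); sampled at t=k/8. Machine vertices: (149.55,80.38) → (139.84,82.53) → (124.71,80.26) → (106.65,75.18) → (88.17,68.90) → (71.76,63.02) → (59.92,59.14) → (55.14,58.87) → (59.93,63.80). Open path.

**Shape 3** — `<polyline>` open polyline, stroke `#ff8800` → cut (S838, F1112). Machine vertices: (141.48,81.69) → (6.28,39.09) → (175.05,107.07) → (117.97,40.97) → (192.46,99.79). Open path.

G21
G90
G00 X57.23 Y102.41
M3 S838
G1 X124.85 Y102.41 F1112
G1 X124.85 Y38.94 F1112
G1 X57.23 Y38.94 F1112
G1 X57.23 Y102.41 F1112
G00 X149.55 Y80.38
M3 S838
G1 X139.84 Y82.53 F1112
G1 X124.71 Y80.26 F1112
G1 X106.65 Y75.18 F1112
G1 X88.17 Y68.90 F1112
G1 X71.76 Y63.02 F1112
G1 X59.92 Y59.14 F1112
G1 X55.14 Y58.87 F1112
G1 X59.93 Y63.80 F1112
G00 X141.48 Y81.69
M3 S838
G1 X6.28 Y39.09 F1112
G1 X175.05 Y107.07 F1112
G1 X117.97 Y40.97 F1112
G1 X192.46 Y99.79 F1112
M5
G00 X0.00 Y0.00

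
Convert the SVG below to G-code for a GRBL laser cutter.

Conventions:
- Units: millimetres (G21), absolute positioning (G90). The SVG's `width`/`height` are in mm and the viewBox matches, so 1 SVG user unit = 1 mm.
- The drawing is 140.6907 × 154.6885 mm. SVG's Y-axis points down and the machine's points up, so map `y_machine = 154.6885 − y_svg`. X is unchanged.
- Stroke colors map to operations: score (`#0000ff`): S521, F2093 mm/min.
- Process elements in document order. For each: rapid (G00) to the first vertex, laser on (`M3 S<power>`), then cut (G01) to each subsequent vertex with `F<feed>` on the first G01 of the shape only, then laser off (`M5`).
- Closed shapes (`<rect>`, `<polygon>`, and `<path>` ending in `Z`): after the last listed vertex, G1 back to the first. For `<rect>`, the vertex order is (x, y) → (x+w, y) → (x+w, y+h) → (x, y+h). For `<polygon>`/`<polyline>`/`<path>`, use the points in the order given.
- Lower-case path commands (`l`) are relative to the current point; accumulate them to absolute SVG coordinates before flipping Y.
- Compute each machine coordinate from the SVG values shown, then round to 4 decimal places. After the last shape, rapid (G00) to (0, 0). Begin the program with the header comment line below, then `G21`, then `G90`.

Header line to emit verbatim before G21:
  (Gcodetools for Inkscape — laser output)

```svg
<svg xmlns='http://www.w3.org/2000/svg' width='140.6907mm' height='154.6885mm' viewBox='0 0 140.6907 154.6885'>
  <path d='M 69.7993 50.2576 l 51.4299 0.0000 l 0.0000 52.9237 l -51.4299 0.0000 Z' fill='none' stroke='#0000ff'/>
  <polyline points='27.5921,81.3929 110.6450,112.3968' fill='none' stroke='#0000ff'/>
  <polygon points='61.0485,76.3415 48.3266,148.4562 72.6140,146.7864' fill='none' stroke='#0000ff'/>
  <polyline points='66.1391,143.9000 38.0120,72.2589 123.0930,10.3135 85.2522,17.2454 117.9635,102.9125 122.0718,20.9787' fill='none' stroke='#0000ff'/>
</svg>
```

1 u = 1 mm; y_m = 154.6885 − y.

[1] `<path>` rectangle, #0000ff→score S521 F2093: (69.7993,104.4309) → (121.2292,104.4309) → (121.2292,51.5072) → (69.7993,51.5072) → (69.7993,104.4309) (closed)

[2] `<polyline>` line segment, #0000ff→score S521 F2093: (27.5921,73.2956) → (110.6450,42.2917)

[3] `<polygon>` closed polygon, #0000ff→score S521 F2093: (61.0485,78.3470) → (48.3266,6.2323) → (72.6140,7.9021) → (61.0485,78.3470) (closed)

[4] `<polyline>` open polyline, #0000ff→score S521 F2093: (66.1391,10.7885) → (38.0120,82.4296) → (123.0930,144.3750) → (85.2522,137.4431) → (117.9635,51.7760) → (122.0718,133.7098)

(Gcodetools for Inkscape — laser output)
G21
G90
G00 X69.7993 Y104.4309
M3 S521
G01 X121.2292 Y104.4309 F2093
G01 X121.2292 Y51.5072
G01 X69.7993 Y51.5072
G01 X69.7993 Y104.4309
M5
G00 X27.5921 Y73.2956
M3 S521
G01 X110.6450 Y42.2917 F2093
M5
G00 X61.0485 Y78.3470
M3 S521
G01 X48.3266 Y6.2323 F2093
G01 X72.6140 Y7.9021
G01 X61.0485 Y78.3470
M5
G00 X66.1391 Y10.7885
M3 S521
G01 X38.0120 Y82.4296 F2093
G01 X123.0930 Y144.3750
G01 X85.2522 Y137.4431
G01 X117.9635 Y51.7760
G01 X122.0718 Y133.7098
M5
G00 X0.0000 Y0.0000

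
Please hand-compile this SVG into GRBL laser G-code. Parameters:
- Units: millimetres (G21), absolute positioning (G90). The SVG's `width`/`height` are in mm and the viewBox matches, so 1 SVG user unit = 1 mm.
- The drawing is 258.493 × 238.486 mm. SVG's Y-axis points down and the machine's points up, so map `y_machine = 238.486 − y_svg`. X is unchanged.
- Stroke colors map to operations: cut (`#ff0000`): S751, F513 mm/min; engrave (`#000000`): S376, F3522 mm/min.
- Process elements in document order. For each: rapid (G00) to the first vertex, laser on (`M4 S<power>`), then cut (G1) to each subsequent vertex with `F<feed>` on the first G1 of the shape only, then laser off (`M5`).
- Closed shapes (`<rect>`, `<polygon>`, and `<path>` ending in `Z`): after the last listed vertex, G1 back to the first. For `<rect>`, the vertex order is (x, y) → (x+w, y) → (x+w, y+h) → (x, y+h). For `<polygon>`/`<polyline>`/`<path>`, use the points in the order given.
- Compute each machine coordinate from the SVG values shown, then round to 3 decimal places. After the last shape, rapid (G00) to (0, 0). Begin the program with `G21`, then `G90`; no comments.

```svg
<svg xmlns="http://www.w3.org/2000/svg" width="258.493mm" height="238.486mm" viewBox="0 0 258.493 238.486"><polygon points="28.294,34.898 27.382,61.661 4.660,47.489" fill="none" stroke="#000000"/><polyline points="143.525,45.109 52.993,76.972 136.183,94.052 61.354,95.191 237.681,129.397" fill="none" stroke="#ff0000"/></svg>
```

1 u = 1 mm; y_m = 238.486 − y.

[1] `<polygon>` regular polygon, #000000→engrave S376 F3522: (28.294,203.588) → (27.382,176.825) → (4.660,190.997) → (28.294,203.588) (closed)

[2] `<polyline>` open polyline, #ff0000→cut S751 F513: (143.525,193.377) → (52.993,161.514) → (136.183,144.434) → (61.354,143.295) → (237.681,109.089)

G21
G90
G00 X28.294 Y203.588
M4 S376
G1 X27.382 Y176.825 F3522
G1 X4.660 Y190.997
G1 X28.294 Y203.588
M5
G00 X143.525 Y193.377
M4 S751
G1 X52.993 Y161.514 F513
G1 X136.183 Y144.434
G1 X61.354 Y143.295
G1 X237.681 Y109.089
M5
G00 X0.000 Y0.000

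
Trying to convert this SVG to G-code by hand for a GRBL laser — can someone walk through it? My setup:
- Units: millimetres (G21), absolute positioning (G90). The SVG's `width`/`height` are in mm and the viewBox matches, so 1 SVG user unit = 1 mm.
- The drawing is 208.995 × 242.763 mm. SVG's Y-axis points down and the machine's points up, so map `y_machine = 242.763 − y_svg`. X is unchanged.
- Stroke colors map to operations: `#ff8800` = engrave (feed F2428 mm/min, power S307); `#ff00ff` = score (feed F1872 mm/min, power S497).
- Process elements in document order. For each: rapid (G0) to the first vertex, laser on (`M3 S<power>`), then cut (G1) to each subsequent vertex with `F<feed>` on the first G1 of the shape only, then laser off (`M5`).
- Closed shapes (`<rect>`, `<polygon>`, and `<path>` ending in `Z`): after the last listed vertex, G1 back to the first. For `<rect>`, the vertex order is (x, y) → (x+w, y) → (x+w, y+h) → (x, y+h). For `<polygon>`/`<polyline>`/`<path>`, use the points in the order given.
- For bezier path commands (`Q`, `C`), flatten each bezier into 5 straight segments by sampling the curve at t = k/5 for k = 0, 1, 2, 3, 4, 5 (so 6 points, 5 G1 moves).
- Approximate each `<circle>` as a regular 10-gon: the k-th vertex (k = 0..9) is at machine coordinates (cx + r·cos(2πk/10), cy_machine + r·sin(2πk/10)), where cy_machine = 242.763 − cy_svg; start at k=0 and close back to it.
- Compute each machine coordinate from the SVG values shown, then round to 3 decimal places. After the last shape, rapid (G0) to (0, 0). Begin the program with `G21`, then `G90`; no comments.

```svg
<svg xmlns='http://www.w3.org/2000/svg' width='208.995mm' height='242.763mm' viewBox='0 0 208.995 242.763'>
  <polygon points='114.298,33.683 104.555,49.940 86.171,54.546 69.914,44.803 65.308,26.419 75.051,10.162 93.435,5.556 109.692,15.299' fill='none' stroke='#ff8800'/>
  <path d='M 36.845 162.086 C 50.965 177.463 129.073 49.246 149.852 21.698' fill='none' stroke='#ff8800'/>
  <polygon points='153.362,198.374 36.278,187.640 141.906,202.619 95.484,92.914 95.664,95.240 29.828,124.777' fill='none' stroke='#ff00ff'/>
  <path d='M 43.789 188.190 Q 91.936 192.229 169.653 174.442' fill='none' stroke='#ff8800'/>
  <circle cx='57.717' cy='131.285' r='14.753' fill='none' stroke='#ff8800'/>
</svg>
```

Since the viewBox matches the mm dimensions, user units are millimetres directly. The only transform is the Y-flip y_m = 242.763 − y_svg.

Shape 1 is a regular polygon drawn with `<polygon>`. Its stroke #ff8800 means engrave at S307, F2428. After flipping Y the toolpath is (114.298,209.080) → (104.555,192.823) → (86.171,188.217) → (69.914,197.960) → (65.308,216.344) → (75.051,232.601) → (93.435,237.207) → (109.692,227.464) → (114.298,209.080), returning to the start.

Shape 2 is a cubic bezier drawn with `<path>`. Its stroke #ff8800 means engrave at S307, F2428. After flipping Y the toolpath is (36.845,80.677) → (52.025,86.728) → (76.739,115.517) → (105.164,155.319) → (131.476,194.410) → (149.852,221.065).

Shape 3 is a closed polygon drawn with `<polygon>`. Its stroke #ff00ff means score at S497, F1872. After flipping Y the toolpath is (153.362,44.389) → (36.278,55.123) → (141.906,40.144) → (95.484,149.849) → (95.664,147.523) → (29.828,117.986) → (153.362,44.389), returning to the start.

Shape 4 is a quadratic bezier drawn with `<path>`. Its stroke #ff8800 means engrave at S307, F2428. After flipping Y the toolpath is (43.789,54.573) → (64.231,53.830) → (87.038,54.834) → (112.211,57.584) → (139.749,62.079) → (169.653,68.321).

Shape 5 is a circle drawn with `<circle>`. Its stroke #ff8800 means engrave at S307, F2428. After flipping Y the toolpath is (72.470,111.478) → (69.652,120.150) → (62.276,125.509) → (53.158,125.509) → (45.782,120.150) → (42.964,111.478) → (45.782,102.806) → (53.158,97.447) → (62.276,97.447) → (69.652,102.806) → (72.470,111.478), returning to the start.

G21
G90
G0 X114.298 Y209.080
M3 S307
G1 X104.555 Y192.823 F2428
G1 X86.171 Y188.217
G1 X69.914 Y197.960
G1 X65.308 Y216.344
G1 X75.051 Y232.601
G1 X93.435 Y237.207
G1 X109.692 Y227.464
G1 X114.298 Y209.080
M5
G0 X36.845 Y80.677
M3 S307
G1 X52.025 Y86.728 F2428
G1 X76.739 Y115.517
G1 X105.164 Y155.319
G1 X131.476 Y194.410
G1 X149.852 Y221.065
M5
G0 X153.362 Y44.389
M3 S497
G1 X36.278 Y55.123 F1872
G1 X141.906 Y40.144
G1 X95.484 Y149.849
G1 X95.664 Y147.523
G1 X29.828 Y117.986
G1 X153.362 Y44.389
M5
G0 X43.789 Y54.573
M3 S307
G1 X64.231 Y53.830 F2428
G1 X87.038 Y54.834
G1 X112.211 Y57.584
G1 X139.749 Y62.079
G1 X169.653 Y68.321
M5
G0 X72.470 Y111.478
M3 S307
G1 X69.652 Y120.150 F2428
G1 X62.276 Y125.509
G1 X53.158 Y125.509
G1 X45.782 Y120.150
G1 X42.964 Y111.478
G1 X45.782 Y102.806
G1 X53.158 Y97.447
G1 X62.276 Y97.447
G1 X69.652 Y102.806
G1 X72.470 Y111.478
M5
G0 X0.000 Y0.000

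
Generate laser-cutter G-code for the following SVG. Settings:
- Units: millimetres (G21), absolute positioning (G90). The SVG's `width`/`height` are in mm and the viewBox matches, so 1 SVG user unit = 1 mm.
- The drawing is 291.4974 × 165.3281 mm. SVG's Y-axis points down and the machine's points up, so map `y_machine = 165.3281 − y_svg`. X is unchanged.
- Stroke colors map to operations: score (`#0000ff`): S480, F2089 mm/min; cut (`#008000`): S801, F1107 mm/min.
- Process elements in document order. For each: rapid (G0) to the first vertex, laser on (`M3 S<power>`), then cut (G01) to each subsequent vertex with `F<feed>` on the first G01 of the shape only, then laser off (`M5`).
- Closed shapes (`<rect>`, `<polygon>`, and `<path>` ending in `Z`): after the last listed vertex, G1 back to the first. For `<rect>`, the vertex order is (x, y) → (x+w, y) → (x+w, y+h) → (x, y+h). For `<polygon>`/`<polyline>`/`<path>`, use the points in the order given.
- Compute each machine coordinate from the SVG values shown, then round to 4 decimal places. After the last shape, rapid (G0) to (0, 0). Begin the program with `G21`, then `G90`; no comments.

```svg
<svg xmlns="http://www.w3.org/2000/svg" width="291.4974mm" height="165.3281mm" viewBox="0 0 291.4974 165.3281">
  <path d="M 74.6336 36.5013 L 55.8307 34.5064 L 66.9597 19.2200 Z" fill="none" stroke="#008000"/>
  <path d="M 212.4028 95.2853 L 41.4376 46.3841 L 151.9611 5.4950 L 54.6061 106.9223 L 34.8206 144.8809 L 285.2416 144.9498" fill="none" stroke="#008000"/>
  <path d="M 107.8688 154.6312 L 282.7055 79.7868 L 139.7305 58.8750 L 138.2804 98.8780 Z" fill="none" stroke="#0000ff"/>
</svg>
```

viewBox `0 0 291.4974 165.3281` with mm width/height → 1 unit = 1 mm. Flip: y_m = 165.3281 − y_svg.

**Shape 1** — `<path>` regular polygon, stroke `#008000` → cut (S801, F1107). Machine vertices: (74.6336,128.8268) → (55.8307,130.8217) → (66.9597,146.1081) → (74.6336,128.8268). Closed: final G1 returns to the first vertex.

**Shape 2** — `<path>` open polyline, stroke `#008000` → cut (S801, F1107). Machine vertices: (212.4028,70.0428) → (41.4376,118.9440) → (151.9611,159.8331) → (54.6061,58.4058) → (34.8206,20.4472) → (285.2416,20.3783). Open path.

**Shape 3** — `<path>` closed polygon, stroke `#0000ff` → score (S480, F2089). Machine vertices: (107.8688,10.6969) → (282.7055,85.5413) → (139.7305,106.4531) → (138.2804,66.4501) → (107.8688,10.6969). Closed: final G1 returns to the first vertex.

G21
G90
G0 X74.6336 Y128.8268
M3 S801
G01 X55.8307 Y130.8217 F1107
G01 X66.9597 Y146.1081
G01 X74.6336 Y128.8268
M5
G0 X212.4028 Y70.0428
M3 S801
G01 X41.4376 Y118.9440 F1107
G01 X151.9611 Y159.8331
G01 X54.6061 Y58.4058
G01 X34.8206 Y20.4472
G01 X285.2416 Y20.3783
M5
G0 X107.8688 Y10.6969
M3 S480
G01 X282.7055 Y85.5413 F2089
G01 X139.7305 Y106.4531
G01 X138.2804 Y66.4501
G01 X107.8688 Y10.6969
M5
G0 X0.0000 Y0.0000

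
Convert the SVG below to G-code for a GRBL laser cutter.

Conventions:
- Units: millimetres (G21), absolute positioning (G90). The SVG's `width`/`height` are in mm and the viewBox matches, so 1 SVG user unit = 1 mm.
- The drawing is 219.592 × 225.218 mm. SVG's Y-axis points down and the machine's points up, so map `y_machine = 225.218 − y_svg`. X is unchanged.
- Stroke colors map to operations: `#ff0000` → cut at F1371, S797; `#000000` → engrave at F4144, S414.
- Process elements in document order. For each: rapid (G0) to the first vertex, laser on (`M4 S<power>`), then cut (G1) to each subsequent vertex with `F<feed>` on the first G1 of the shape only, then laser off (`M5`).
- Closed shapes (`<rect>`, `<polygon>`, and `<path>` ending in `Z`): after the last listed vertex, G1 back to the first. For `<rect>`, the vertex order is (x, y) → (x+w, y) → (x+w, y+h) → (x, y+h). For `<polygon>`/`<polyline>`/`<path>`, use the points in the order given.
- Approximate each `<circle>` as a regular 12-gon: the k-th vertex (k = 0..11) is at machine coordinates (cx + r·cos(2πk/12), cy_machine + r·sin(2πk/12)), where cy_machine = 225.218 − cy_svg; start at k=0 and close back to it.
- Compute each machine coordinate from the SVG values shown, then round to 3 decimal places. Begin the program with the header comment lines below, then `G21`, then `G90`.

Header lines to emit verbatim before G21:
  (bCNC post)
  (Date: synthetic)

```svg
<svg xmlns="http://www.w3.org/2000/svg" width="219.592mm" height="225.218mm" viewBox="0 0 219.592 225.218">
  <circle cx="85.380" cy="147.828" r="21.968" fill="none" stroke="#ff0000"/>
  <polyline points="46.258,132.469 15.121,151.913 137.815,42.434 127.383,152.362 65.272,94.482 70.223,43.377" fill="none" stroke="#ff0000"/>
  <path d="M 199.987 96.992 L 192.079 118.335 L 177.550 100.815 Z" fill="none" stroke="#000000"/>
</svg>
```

1 u = 1 mm; y_m = 225.218 − y.

[1] `<circle>` circle, #ff0000→cut S797 F1371: (107.348,77.390) → (104.405,88.374) → (96.364,96.415) → (85.380,99.358) → (74.396,96.415) → (66.355,88.374) → (63.412,77.390) → (66.355,66.406) → (74.396,58.365) → (85.380,55.422) → (96.364,58.365) → (104.405,66.406) → (107.348,77.390) (closed)

[2] `<polyline>` open polyline, #ff0000→cut S797 F1371: (46.258,92.749) → (15.121,73.305) → (137.815,182.784) → (127.383,72.856) → (65.272,130.736) → (70.223,181.841)

[3] `<path>` regular polygon, #000000→engrave S414 F4144: (199.987,128.226) → (192.079,106.883) → (177.550,124.403) → (199.987,128.226) (closed)

(bCNC post)
(Date: synthetic)
G21
G90
G0 X107.348 Y77.390
M4 S797
G1 X104.405 Y88.374 F1371
G1 X96.364 Y96.415
G1 X85.380 Y99.358
G1 X74.396 Y96.415
G1 X66.355 Y88.374
G1 X63.412 Y77.390
G1 X66.355 Y66.406
G1 X74.396 Y58.365
G1 X85.380 Y55.422
G1 X96.364 Y58.365
G1 X104.405 Y66.406
G1 X107.348 Y77.390
M5
G0 X46.258 Y92.749
M4 S797
G1 X15.121 Y73.305 F1371
G1 X137.815 Y182.784
G1 X127.383 Y72.856
G1 X65.272 Y130.736
G1 X70.223 Y181.841
M5
G0 X199.987 Y128.226
M4 S414
G1 X192.079 Y106.883 F4144
G1 X177.550 Y124.403
G1 X199.987 Y128.226
M5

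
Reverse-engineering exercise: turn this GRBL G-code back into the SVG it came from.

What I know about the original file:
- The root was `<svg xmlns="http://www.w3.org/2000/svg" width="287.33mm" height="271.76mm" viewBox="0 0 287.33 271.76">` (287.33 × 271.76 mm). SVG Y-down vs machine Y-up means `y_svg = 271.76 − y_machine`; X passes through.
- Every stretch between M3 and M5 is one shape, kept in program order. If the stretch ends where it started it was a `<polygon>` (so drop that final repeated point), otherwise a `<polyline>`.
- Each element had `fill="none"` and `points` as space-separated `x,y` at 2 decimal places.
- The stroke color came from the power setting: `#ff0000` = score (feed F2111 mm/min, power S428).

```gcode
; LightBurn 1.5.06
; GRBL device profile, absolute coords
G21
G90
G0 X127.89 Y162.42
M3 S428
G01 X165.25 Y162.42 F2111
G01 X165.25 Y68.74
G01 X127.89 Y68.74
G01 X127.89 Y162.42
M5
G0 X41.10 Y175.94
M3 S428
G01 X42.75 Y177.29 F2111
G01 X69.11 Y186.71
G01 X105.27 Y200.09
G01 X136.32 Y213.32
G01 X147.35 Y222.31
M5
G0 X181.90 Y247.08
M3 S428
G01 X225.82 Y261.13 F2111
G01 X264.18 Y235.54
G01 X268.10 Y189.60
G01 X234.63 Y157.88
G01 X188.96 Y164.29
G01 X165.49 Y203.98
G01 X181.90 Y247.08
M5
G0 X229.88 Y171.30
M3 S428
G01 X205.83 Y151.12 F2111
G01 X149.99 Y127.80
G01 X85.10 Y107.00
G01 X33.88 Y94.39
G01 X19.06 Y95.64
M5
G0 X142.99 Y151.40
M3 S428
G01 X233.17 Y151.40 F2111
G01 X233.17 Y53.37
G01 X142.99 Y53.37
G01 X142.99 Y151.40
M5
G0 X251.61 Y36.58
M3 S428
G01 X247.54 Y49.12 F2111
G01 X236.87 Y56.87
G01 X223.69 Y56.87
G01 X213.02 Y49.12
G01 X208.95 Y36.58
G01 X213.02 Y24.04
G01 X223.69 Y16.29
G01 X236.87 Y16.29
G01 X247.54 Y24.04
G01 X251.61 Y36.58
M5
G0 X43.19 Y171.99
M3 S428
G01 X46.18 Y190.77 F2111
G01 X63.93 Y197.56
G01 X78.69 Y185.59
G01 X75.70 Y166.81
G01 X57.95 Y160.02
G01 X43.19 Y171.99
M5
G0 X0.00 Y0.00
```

<svg xmlns="http://www.w3.org/2000/svg" width="287.33mm" height="271.76mm" viewBox="0 0 287.33 271.76">
  <polygon points="127.89,109.34 165.25,109.34 165.25,203.02 127.89,203.02" fill="none" stroke="#ff0000"/>
  <polyline points="41.10,95.82 42.75,94.47 69.11,85.05 105.27,71.67 136.32,58.44 147.35,49.45" fill="none" stroke="#ff0000"/>
  <polygon points="181.90,24.68 225.82,10.63 264.18,36.22 268.10,82.16 234.63,113.88 188.96,107.47 165.49,67.78" fill="none" stroke="#ff0000"/>
  <polyline points="229.88,100.46 205.83,120.64 149.99,143.96 85.10,164.76 33.88,177.37 19.06,176.12" fill="none" stroke="#ff0000"/>
  <polygon points="142.99,120.36 233.17,120.36 233.17,218.39 142.99,218.39" fill="none" stroke="#ff0000"/>
  <polygon points="251.61,235.18 247.54,222.64 236.87,214.89 223.69,214.89 213.02,222.64 208.95,235.18 213.02,247.72 223.69,255.47 236.87,255.47 247.54,247.72" fill="none" stroke="#ff0000"/>
  <polygon points="43.19,99.77 46.18,80.99 63.93,74.20 78.69,86.17 75.70,104.95 57.95,111.74" fill="none" stroke="#ff0000"/>
</svg>

Each laser-on run becomes one SVG element. Flip Y back into SVG space with y_svg = 271.76 − y_machine. Every run uses S428, so all elements get stroke `#ff0000` (score).

Run 1: The run returns to its start, so emit a `<polygon>` with points (Y-flipped): 127.89,109.34 165.25,109.34 165.25,203.02 127.89,203.02.

Run 2: The run is open, so emit a `<polyline>` with points (Y-flipped): 41.10,95.82 42.75,94.47 69.11,85.05 105.27,71.67 136.32,58.44 147.35,49.45.

Run 3: The run returns to its start, so emit a `<polygon>` with points (Y-flipped): 181.90,24.68 225.82,10.63 264.18,36.22 268.10,82.16 234.63,113.88 188.96,107.47 165.49,67.78.

Run 4: The run is open, so emit a `<polyline>` with points (Y-flipped): 229.88,100.46 205.83,120.64 149.99,143.96 85.10,164.76 33.88,177.37 19.06,176.12.

Run 5: The run returns to its start, so emit a `<polygon>` with points (Y-flipped): 142.99,120.36 233.17,120.36 233.17,218.39 142.99,218.39.

Run 6: The run returns to its start, so emit a `<polygon>` with points (Y-flipped): 251.61,235.18 247.54,222.64 236.87,214.89 223.69,214.89 213.02,222.64 208.95,235.18 213.02,247.72 223.69,255.47 236.87,255.47 247.54,247.72.

Run 7: The run returns to its start, so emit a `<polygon>` with points (Y-flipped): 43.19,99.77 46.18,80.99 63.93,74.20 78.69,86.17 75.70,104.95 57.95,111.74.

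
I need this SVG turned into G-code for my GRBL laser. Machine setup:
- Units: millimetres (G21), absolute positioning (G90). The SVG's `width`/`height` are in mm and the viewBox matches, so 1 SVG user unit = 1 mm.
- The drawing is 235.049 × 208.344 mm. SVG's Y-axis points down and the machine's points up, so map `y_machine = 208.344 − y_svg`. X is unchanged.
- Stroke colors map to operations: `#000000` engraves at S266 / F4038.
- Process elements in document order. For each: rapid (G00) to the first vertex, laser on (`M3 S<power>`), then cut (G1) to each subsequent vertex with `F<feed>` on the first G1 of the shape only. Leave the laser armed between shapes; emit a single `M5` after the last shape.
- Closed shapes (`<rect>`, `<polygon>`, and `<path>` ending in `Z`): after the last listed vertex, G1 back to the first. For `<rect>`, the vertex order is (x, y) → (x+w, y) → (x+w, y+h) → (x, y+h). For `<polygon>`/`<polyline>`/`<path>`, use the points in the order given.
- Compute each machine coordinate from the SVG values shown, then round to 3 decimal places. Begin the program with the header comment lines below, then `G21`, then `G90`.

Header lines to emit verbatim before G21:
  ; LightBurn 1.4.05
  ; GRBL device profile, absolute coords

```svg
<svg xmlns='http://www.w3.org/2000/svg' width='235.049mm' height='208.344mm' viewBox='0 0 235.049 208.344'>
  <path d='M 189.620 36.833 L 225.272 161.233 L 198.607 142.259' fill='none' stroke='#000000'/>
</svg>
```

viewBox `0 0 235.049 208.344` with mm width/height → 1 unit = 1 mm. Flip: y_m = 208.344 − y_svg.

**Shape 1** — `<path>` open polyline, stroke `#000000` → engrave (S266, F4038). Machine vertices: (189.620,171.511) → (225.272,47.111) → (198.607,66.085). Open path.

; LightBurn 1.4.05
; GRBL device profile, absolute coords
G21
G90
G00 X189.620 Y171.511
M3 S266
G1 X225.272 Y47.111 F4038
G1 X198.607 Y66.085
M5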